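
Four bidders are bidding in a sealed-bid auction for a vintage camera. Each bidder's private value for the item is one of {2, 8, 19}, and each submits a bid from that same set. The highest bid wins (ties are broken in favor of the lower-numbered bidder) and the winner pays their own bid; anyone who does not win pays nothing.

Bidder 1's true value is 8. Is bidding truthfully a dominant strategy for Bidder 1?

Consider the case where Bidder 2 bids 2, Bidder 3 bids 2 and Bidder 4 bids 2.
Truthful bid 8: wins, pays 8, utility 8 - 8 = 0.
Bid 2 instead: wins, pays 2, utility 8 - 2 = 6.
Since 6 > 0, bidding 2 is strictly better here, so truthful bidding is not dominant.

No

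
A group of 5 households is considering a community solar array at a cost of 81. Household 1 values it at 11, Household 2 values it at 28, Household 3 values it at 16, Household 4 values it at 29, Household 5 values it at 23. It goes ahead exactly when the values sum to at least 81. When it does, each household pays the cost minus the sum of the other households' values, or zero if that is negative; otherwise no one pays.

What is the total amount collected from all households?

5

Total value 107 ≥ cost 81, so it is built.
Household 1: others sum to 96; max(0, 81 - 96) = 0.
Household 2: others sum to 79; max(0, 81 - 79) = 2.
Household 3: others sum to 91; max(0, 81 - 91) = 0.
Household 4: others sum to 78; max(0, 81 - 78) = 3.
Household 5: others sum to 84; max(0, 81 - 84) = 0.
Total collected = 0 + 2 + 0 + 3 + 0 = 5.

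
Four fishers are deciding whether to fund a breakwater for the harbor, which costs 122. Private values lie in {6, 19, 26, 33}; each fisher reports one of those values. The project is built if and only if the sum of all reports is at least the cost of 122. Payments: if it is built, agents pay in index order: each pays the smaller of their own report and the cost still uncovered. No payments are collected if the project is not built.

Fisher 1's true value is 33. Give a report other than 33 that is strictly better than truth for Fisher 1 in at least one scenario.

Suppose Fisher 2 reports 33, Fisher 3 reports 33 and Fisher 4 reports 33.
Report 33: project built, pays 33, utility 33 - 33 = 0.
Report 26: project built, pays 26, utility 33 - 26 = 7.
So reporting 26 beats truth here (7 > 0).

26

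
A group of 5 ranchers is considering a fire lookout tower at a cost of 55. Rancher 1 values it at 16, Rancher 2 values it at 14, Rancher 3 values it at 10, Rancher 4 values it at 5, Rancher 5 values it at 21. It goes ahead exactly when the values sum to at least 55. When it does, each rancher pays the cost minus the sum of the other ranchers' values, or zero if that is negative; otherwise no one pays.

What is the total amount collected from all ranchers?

Total value 66 ≥ cost 55, so it is built.
Rancher 1: others sum to 50; max(0, 55 - 50) = 5.
Rancher 2: others sum to 52; max(0, 55 - 52) = 3.
Rancher 3: others sum to 56; max(0, 55 - 56) = 0.
Rancher 4: others sum to 61; max(0, 55 - 61) = 0.
Rancher 5: others sum to 45; max(0, 55 - 45) = 10.
Total collected = 5 + 3 + 0 + 0 + 10 = 18.

18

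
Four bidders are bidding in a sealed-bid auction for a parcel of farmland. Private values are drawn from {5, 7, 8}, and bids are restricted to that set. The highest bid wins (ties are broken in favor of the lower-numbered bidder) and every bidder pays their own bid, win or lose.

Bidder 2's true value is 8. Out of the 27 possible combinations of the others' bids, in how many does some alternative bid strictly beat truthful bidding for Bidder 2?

13

Others bid (5, 5, 5): truth gives 0; bid 7 gives 1 > 0. Violating.
Others bid (5, 5, 7): truth gives 0; bid 7 gives 1 > 0. Violating.
Others bid (5, 7, 5): truth gives 0; bid 7 gives 1 > 0. Violating.
Others bid (5, 7, 7): truth gives 0; bid 7 gives 1 > 0. Violating.
Others bid (5, 5, 8): truth gives 0; no alternative beats it.
Others bid (5, 7, 8): truth gives 0; no alternative beats it.
(Checking all 27 profiles: 13 have a profitable deviation, 14 do not.)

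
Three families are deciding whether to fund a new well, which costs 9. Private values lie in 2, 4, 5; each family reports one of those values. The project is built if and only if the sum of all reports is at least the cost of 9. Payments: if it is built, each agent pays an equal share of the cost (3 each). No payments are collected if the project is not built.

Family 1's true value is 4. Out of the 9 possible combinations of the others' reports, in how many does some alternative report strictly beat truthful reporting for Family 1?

1

Others report (2, 2): truth gives 0; report 5 gives 1 > 0. Violating.
Others report (2, 4): truth gives 1; no alternative beats it.
Others report (2, 5): truth gives 1; no alternative beats it.
(Checking all 9 profiles: 1 has a profitable deviation, 8 do not.)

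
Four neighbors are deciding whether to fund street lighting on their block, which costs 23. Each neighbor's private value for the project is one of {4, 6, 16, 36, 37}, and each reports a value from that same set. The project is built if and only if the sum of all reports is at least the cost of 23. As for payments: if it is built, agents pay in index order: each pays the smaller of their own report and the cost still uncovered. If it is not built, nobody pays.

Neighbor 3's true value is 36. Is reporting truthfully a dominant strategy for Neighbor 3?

Consider the case where Neighbor 1 reports 4, Neighbor 2 reports 4 and Neighbor 4 reports 16.
Truthful report 36: project built, pays 15, utility 36 - 15 = 21.
Report 4 instead: project built, pays 4, utility 36 - 4 = 32.
Since 32 > 21, reporting 4 is strictly better here, so truthful reporting is not dominant.

No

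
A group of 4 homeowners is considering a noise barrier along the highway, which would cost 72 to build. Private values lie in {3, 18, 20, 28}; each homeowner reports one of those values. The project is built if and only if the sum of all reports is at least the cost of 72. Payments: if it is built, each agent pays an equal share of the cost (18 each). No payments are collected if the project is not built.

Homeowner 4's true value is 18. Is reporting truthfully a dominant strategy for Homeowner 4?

Check each profile of the others' reports and compare truth against every alternative report.
Others report (3, 3, 3): truth gives 0, best alternative gives 0.
Others report (3, 3, 18): truth gives 0, best alternative gives 0.
Others report (3, 3, 20): truth gives 0, best alternative gives 0.
Others report (3, 3, 28): truth gives 0, best alternative gives 0.
Others report (3, 18, 3): truth gives 0, best alternative gives 0.
Others report (3, 18, 18): truth gives 0, best alternative gives 0.
(Remaining 58 profiles checked similarly; truth is weakly best in each.)
In every case the truthful report is at least as good as any alternative, so it is a dominant strategy.

Yes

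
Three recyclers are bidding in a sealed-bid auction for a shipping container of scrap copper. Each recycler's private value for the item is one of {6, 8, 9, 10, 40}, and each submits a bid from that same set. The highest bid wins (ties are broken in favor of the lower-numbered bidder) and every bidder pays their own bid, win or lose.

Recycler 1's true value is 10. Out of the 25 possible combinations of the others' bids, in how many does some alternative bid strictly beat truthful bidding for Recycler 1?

Others bid (6, 6): truth gives 0; bid 6 gives 4 > 0. Violating.
Others bid (6, 8): truth gives 0; bid 8 gives 2 > 0. Violating.
Others bid (6, 9): truth gives 0; bid 9 gives 1 > 0. Violating.
Others bid (6, 40): truth gives -10; bid 6 gives -6 > -10. Violating.
Others bid (6, 10): truth gives 0; no alternative beats it.
Others bid (8, 10): truth gives 0; no alternative beats it.
(Checking all 25 profiles: 18 have a profitable deviation, 7 do not.)

18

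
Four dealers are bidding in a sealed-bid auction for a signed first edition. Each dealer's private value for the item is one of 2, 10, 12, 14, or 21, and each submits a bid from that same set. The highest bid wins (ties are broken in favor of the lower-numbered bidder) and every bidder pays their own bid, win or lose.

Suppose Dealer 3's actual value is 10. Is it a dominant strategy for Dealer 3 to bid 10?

Consider the case where Dealer 1 bids 2, Dealer 2 bids 2 and Dealer 4 bids 12.
Truthful bid 10: loses but pays 10, utility -10.
Bid 2 instead: loses but pays 2, utility -2.
Since -2 > -10, bidding 2 is strictly better here, so truthful bidding is not dominant.

No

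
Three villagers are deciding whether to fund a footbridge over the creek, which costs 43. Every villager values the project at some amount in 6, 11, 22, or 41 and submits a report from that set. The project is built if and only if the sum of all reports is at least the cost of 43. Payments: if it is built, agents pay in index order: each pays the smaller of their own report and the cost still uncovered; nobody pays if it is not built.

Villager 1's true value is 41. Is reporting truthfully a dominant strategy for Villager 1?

Consider the case where Villager 2 reports 6 and Villager 3 reports 22.
Truthful report 41: project built, pays 41, utility 41 - 41 = 0.
Report 22 instead: project built, pays 22, utility 41 - 22 = 19.
Since 19 > 0, reporting 22 is strictly better here, so truthful reporting is not dominant.

No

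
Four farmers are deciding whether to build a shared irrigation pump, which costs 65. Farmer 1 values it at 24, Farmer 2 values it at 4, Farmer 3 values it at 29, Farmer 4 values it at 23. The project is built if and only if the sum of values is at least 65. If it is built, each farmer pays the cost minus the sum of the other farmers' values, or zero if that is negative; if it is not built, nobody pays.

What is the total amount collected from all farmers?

31

Total value 80 ≥ cost 65, so it is built.
Farmer 1: others sum to 56; max(0, 65 - 56) = 9.
Farmer 2: others sum to 76; max(0, 65 - 76) = 0.
Farmer 3: others sum to 51; max(0, 65 - 51) = 14.
Farmer 4: others sum to 57; max(0, 65 - 57) = 8.
Total collected = 9 + 0 + 14 + 8 = 31.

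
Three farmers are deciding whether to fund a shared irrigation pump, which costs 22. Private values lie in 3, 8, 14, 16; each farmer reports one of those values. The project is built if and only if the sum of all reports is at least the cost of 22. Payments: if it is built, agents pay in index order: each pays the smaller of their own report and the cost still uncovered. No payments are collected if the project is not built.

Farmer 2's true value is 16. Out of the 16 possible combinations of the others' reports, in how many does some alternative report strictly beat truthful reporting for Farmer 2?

13

Others report (3, 8): truth gives 0; report 14 gives 2 > 0. Violating.
Others report (3, 14): truth gives 0; report 8 gives 8 > 0. Violating.
Others report (3, 16): truth gives 0; report 3 gives 13 > 0. Violating.
Others report (8, 8): truth gives 2; report 8 gives 8 > 2. Violating.
Others report (3, 3): truth gives 0; no alternative beats it.
Others report (8, 3): truth gives 2; no alternative beats it.
(Checking all 16 profiles: 13 have a profitable deviation, 3 do not.)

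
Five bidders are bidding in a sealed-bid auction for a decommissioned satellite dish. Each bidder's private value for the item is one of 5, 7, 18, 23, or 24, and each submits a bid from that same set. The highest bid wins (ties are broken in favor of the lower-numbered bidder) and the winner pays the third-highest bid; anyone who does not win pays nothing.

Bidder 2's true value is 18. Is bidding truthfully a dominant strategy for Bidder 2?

No

Consider the case where Bidder 1 bids 5, Bidder 3 bids 5, Bidder 4 bids 5 and Bidder 5 bids 23.
Truthful bid 18: loses, pays 0, utility 0.
Bid 23 instead: wins, pays 5, utility 18 - 5 = 13.
Since 13 > 0, bidding 23 is strictly better here, so truthful bidding is not dominant.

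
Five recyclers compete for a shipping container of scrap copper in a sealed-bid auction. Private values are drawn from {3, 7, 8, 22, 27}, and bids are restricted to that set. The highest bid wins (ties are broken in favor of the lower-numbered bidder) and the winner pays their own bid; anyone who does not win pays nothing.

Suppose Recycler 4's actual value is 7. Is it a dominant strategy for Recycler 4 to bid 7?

Check each profile of the others' bids and compare truth against every alternative bid.
Others bid (3, 3, 3, 3): truth gives 0, best alternative gives 0.
Others bid (3, 3, 3, 7): truth gives 0, best alternative gives 0.
Others bid (3, 3, 3, 8): truth gives 0, best alternative gives 0.
Others bid (3, 3, 3, 22): truth gives 0, best alternative gives 0.
Others bid (3, 3, 3, 27): truth gives 0, best alternative gives 0.
Others bid (3, 3, 7, 3): truth gives 0, best alternative gives 0.
(Remaining 619 profiles checked similarly; truth is weakly best in each.)
In every case the truthful bid is at least as good as any alternative, so it is a dominant strategy.

Yes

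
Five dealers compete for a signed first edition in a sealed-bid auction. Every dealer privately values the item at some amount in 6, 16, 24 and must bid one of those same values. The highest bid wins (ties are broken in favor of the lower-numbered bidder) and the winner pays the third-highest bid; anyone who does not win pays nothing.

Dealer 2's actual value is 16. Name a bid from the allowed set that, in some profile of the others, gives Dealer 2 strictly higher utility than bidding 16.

24

Suppose Dealer 1 bids 6, Dealer 3 bids 6, Dealer 4 bids 6 and Dealer 5 bids 24.
Bid 16: loses, pays 0, utility 0.
Bid 24: wins, pays 6, utility 16 - 6 = 10.
So bidding 24 beats truth here (10 > 0).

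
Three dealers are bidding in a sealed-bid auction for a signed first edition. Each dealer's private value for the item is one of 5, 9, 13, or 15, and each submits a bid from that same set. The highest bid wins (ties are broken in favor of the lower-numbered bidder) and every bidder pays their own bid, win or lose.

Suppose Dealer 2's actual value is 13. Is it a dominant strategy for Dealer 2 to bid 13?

Consider the case where Dealer 1 bids 5 and Dealer 3 bids 5.
Truthful bid 13: wins, pays 13, utility 13 - 13 = 0.
Bid 9 instead: wins, pays 9, utility 13 - 9 = 4.
Since 4 > 0, bidding 9 is strictly better here, so truthful bidding is not dominant.

No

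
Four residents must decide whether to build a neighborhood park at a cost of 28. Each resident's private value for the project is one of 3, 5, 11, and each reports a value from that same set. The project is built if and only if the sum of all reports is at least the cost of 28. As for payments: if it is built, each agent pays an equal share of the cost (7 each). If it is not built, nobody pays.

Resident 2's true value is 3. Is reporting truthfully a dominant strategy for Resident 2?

Yes

Check each profile of the others' reports and compare truth against every alternative report.
Others report (3, 11, 11): truth gives -4, best alternative gives -4.
Others report (5, 11, 11): truth gives -4, best alternative gives -4.
Others report (11, 3, 11): truth gives -4, best alternative gives -4.
Others report (11, 5, 11): truth gives -4, best alternative gives -4.
Others report (11, 11, 3): truth gives -4, best alternative gives -4.
Others report (11, 11, 5): truth gives -4, best alternative gives -4.
(Remaining 21 profiles checked similarly; truth is weakly best in each.)
In every case the truthful report is at least as good as any alternative, so it is a dominant strategy.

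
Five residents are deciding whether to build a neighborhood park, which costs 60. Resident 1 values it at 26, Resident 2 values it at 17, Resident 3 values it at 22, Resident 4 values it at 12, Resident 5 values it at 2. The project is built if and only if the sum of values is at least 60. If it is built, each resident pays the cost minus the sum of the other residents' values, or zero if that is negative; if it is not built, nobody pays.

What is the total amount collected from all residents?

Total value 79 ≥ cost 60, so it is built.
Resident 1: others sum to 53; max(0, 60 - 53) = 7.
Resident 2: others sum to 62; max(0, 60 - 62) = 0.
Resident 3: others sum to 57; max(0, 60 - 57) = 3.
Resident 4: others sum to 67; max(0, 60 - 67) = 0.
Resident 5: others sum to 77; max(0, 60 - 77) = 0.
Total collected = 7 + 0 + 3 + 0 + 0 = 10.

10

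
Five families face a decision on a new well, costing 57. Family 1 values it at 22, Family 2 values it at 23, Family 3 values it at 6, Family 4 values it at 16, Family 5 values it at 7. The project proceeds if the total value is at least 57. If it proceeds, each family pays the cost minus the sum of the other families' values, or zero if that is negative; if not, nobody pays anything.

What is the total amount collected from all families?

Total value 74 ≥ cost 57, so it is built.
Family 1: others sum to 52; max(0, 57 - 52) = 5.
Family 2: others sum to 51; max(0, 57 - 51) = 6.
Family 3: others sum to 68; max(0, 57 - 68) = 0.
Family 4: others sum to 58; max(0, 57 - 58) = 0.
Family 5: others sum to 67; max(0, 57 - 67) = 0.
Total collected = 5 + 6 + 0 + 0 + 0 = 11.

11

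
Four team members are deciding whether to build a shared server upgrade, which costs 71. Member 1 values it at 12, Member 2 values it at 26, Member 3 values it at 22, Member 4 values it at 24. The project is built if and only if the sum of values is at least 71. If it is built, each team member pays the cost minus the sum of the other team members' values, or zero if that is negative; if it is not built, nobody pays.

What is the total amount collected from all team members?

Total value 84 ≥ cost 71, so it is built.
Member 1: others sum to 72; max(0, 71 - 72) = 0.
Member 2: others sum to 58; max(0, 71 - 58) = 13.
Member 3: others sum to 62; max(0, 71 - 62) = 9.
Member 4: others sum to 60; max(0, 71 - 60) = 11.
Total collected = 0 + 13 + 9 + 11 = 33.

33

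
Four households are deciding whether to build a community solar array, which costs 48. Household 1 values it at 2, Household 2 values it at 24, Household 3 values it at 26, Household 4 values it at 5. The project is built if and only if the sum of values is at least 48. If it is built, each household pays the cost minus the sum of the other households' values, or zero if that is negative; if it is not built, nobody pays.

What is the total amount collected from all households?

32

Total value 57 ≥ cost 48, so it is built.
Household 1: others sum to 55; max(0, 48 - 55) = 0.
Household 2: others sum to 33; max(0, 48 - 33) = 15.
Household 3: others sum to 31; max(0, 48 - 31) = 17.
Household 4: others sum to 52; max(0, 48 - 52) = 0.
Total collected = 0 + 15 + 17 + 0 = 32.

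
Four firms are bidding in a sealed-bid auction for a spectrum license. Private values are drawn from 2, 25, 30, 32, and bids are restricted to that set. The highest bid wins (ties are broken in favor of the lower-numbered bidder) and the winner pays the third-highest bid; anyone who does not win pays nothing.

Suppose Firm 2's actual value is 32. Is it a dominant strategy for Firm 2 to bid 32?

Check each profile of the others' bids and compare truth against every alternative bid.
Others bid (2, 2, 32): truth gives 30, best alternative gives 0.
Others bid (2, 32, 2): truth gives 30, best alternative gives 0.
Others bid (30, 2, 2): truth gives 30, best alternative gives 0.
Others bid (2, 25, 32): truth gives 7, best alternative gives 0.
Others bid (2, 32, 25): truth gives 7, best alternative gives 0.
Others bid (25, 2, 32): truth gives 7, best alternative gives 0.
(Remaining 58 profiles checked similarly; truth is weakly best in each.)
In every case the truthful bid is at least as good as any alternative, so it is a dominant strategy.

Yes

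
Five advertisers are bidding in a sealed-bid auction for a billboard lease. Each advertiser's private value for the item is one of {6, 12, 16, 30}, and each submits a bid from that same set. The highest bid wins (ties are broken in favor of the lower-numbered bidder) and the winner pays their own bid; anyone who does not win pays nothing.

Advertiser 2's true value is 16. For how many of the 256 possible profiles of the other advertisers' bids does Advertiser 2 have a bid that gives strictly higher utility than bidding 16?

8

Others bid (6, 6, 6, 6): truth gives 0; bid 12 gives 4 > 0. Violating.
Others bid (6, 6, 6, 12): truth gives 0; bid 12 gives 4 > 0. Violating.
Others bid (6, 6, 12, 6): truth gives 0; bid 12 gives 4 > 0. Violating.
Others bid (6, 6, 12, 12): truth gives 0; bid 12 gives 4 > 0. Violating.
Others bid (6, 6, 6, 16): truth gives 0; no alternative beats it.
Others bid (6, 6, 6, 30): truth gives 0; no alternative beats it.
(Checking all 256 profiles: 8 have a profitable deviation, 248 do not.)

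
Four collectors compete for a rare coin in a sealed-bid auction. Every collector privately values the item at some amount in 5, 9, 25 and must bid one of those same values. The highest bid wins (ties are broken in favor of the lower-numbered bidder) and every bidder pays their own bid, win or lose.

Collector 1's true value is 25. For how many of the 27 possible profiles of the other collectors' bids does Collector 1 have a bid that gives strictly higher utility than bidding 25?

8

Others bid (5, 5, 5): truth gives 0; bid 5 gives 20 > 0. Violating.
Others bid (5, 5, 9): truth gives 0; bid 9 gives 16 > 0. Violating.
Others bid (5, 9, 5): truth gives 0; bid 9 gives 16 > 0. Violating.
Others bid (5, 9, 9): truth gives 0; bid 9 gives 16 > 0. Violating.
Others bid (5, 5, 25): truth gives 0; no alternative beats it.
Others bid (5, 9, 25): truth gives 0; no alternative beats it.
(Checking all 27 profiles: 8 have a profitable deviation, 19 do not.)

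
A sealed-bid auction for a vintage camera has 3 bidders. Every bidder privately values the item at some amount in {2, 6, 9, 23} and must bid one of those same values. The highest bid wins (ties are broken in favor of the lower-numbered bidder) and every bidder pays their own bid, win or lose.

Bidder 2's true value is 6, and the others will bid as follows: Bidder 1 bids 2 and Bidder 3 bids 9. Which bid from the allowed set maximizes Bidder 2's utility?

Bid 2: loses but pays 2, utility -2.
Bid 6: loses but pays 6, utility -6.
Bid 9: wins, pays 9, utility 6 - 9 = -3.
Bid 23: wins, pays 23, utility 6 - 23 = -17.
The best choice is 2 with utility -2.

2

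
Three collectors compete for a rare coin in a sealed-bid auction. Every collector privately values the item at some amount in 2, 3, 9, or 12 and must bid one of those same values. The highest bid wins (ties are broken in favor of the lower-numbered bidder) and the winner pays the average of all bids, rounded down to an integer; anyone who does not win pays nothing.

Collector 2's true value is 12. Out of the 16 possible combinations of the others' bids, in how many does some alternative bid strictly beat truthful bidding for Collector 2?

6

Others bid (2, 2): truth gives 7; bid 3 gives 10 > 7. Violating.
Others bid (2, 3): truth gives 7; bid 3 gives 10 > 7. Violating.
Others bid (2, 9): truth gives 5; bid 9 gives 6 > 5. Violating.
Others bid (3, 2): truth gives 7; bid 9 gives 8 > 7. Violating.
Others bid (2, 12): truth gives 4; no alternative beats it.
Others bid (3, 12): truth gives 3; no alternative beats it.
(Checking all 16 profiles: 6 have a profitable deviation, 10 do not.)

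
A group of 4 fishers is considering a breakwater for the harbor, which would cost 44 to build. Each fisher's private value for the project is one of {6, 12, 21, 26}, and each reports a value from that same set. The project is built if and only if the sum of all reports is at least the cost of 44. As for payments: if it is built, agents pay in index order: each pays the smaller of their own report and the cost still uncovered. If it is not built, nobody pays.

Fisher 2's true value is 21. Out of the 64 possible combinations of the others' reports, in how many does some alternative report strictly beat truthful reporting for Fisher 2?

Others report (6, 6, 21): truth gives 0; report 12 gives 9 > 0. Violating.
Others report (6, 6, 26): truth gives 0; report 6 gives 15 > 0. Violating.
Others report (6, 12, 21): truth gives 0; report 6 gives 15 > 0. Violating.
Others report (6, 12, 26): truth gives 0; report 6 gives 15 > 0. Violating.
Others report (6, 6, 6): truth gives 0; no alternative beats it.
Others report (6, 6, 12): truth gives 0; no alternative beats it.
(Checking all 64 profiles: 57 have a profitable deviation, 7 do not.)

57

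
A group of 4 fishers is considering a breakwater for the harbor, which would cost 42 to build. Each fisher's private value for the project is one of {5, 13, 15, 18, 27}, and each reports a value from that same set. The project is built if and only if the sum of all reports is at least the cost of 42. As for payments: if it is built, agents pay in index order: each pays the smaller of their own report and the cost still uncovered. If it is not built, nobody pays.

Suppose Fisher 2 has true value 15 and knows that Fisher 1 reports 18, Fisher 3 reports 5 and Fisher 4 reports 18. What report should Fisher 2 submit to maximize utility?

Report 5: project built, pays 5, utility 15 - 5 = 10.
Report 13: project built, pays 13, utility 15 - 13 = 2.
Report 15: project built, pays 15, utility 15 - 15 = 0.
Report 18: project built, pays 18, utility 15 - 18 = -3.
Report 27: project built, pays 24, utility 15 - 24 = -9.
The best choice is 5 with utility 10.

5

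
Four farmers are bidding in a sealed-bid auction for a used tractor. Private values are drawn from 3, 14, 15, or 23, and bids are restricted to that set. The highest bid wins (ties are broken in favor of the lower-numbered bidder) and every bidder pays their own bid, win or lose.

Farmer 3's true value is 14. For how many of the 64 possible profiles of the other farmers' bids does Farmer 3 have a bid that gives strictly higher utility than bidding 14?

62

Others bid (3, 3, 15): truth gives -14; bid 15 gives -1 > -14. Violating.
Others bid (3, 3, 23): truth gives -14; bid 3 gives -3 > -14. Violating.
Others bid (3, 14, 3): truth gives -14; bid 15 gives -1 > -14. Violating.
Others bid (3, 14, 14): truth gives -14; bid 15 gives -1 > -14. Violating.
Others bid (3, 3, 3): truth gives 0; no alternative beats it.
Others bid (3, 3, 14): truth gives 0; no alternative beats it.
(Checking all 64 profiles: 62 have a profitable deviation, 2 do not.)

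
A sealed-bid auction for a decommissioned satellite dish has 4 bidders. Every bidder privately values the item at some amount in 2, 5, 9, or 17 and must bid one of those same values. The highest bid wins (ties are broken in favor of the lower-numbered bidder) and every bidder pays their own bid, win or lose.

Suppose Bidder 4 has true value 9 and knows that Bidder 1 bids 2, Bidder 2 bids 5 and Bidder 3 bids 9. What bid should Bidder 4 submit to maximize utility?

Bid 2: loses but pays 2, utility -2.
Bid 5: loses but pays 5, utility -5.
Bid 9: loses but pays 9, utility -9.
Bid 17: wins, pays 17, utility 9 - 17 = -8.
The best choice is 2 with utility -2.

2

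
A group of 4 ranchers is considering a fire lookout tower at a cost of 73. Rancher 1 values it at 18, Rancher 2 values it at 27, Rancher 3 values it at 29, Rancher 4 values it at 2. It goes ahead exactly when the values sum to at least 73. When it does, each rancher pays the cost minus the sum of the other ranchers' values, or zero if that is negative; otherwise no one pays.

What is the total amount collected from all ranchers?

Total value 76 ≥ cost 73, so it is built.
Rancher 1: others sum to 58; max(0, 73 - 58) = 15.
Rancher 2: others sum to 49; max(0, 73 - 49) = 24.
Rancher 3: others sum to 47; max(0, 73 - 47) = 26.
Rancher 4: others sum to 74; max(0, 73 - 74) = 0.
Total collected = 15 + 24 + 26 + 0 = 65.

65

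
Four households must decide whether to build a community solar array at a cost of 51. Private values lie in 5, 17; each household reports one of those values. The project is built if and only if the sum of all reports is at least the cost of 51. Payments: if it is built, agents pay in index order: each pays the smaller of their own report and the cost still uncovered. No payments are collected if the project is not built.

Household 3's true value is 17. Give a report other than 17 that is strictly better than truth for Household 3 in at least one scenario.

Suppose Household 1 reports 17, Household 2 reports 17 and Household 4 reports 17.
Report 17: project built, pays 17, utility 17 - 17 = 0.
Report 5: project built, pays 5, utility 17 - 5 = 12.
So reporting 5 beats truth here (12 > 0).

5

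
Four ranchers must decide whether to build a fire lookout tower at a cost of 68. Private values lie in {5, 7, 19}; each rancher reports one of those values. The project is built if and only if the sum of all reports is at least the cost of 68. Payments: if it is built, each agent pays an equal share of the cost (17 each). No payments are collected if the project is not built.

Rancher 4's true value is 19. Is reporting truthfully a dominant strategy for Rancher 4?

Yes

Check each profile of the others' reports and compare truth against every alternative report.
Others report (19, 19, 19): truth gives 2, best alternative gives 0.
Others report (5, 5, 5): truth gives 0, best alternative gives 0.
Others report (5, 5, 7): truth gives 0, best alternative gives 0.
Others report (5, 5, 19): truth gives 0, best alternative gives 0.
Others report (5, 7, 5): truth gives 0, best alternative gives 0.
Others report (5, 7, 7): truth gives 0, best alternative gives 0.
(Remaining 21 profiles checked similarly; truth is weakly best in each.)
In every case the truthful report is at least as good as any alternative, so it is a dominant strategy.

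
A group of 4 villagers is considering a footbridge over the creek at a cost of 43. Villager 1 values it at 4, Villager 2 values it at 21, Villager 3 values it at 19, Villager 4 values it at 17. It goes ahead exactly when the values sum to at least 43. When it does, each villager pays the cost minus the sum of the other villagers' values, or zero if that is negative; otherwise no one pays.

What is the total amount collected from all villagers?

Total value 61 ≥ cost 43, so it is built.
Villager 1: others sum to 57; max(0, 43 - 57) = 0.
Villager 2: others sum to 40; max(0, 43 - 40) = 3.
Villager 3: others sum to 42; max(0, 43 - 42) = 1.
Villager 4: others sum to 44; max(0, 43 - 44) = 0.
Total collected = 0 + 3 + 1 + 0 = 4.

4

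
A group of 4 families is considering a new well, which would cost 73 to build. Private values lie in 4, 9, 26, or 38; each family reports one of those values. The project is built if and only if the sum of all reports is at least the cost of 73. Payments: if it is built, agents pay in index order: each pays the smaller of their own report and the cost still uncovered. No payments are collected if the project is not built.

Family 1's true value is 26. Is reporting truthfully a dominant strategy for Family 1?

No

Consider the case where Family 2 reports 4, Family 3 reports 26 and Family 4 reports 38.
Truthful report 26: project built, pays 26, utility 26 - 26 = 0.
Report 9 instead: project built, pays 9, utility 26 - 9 = 17.
Since 17 > 0, reporting 9 is strictly better here, so truthful reporting is not dominant.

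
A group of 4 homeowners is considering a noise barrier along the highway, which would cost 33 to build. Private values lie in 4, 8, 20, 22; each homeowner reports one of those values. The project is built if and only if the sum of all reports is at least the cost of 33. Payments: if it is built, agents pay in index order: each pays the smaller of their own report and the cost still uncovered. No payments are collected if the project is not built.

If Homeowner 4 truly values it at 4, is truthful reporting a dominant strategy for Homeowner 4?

Check each profile of the others' reports and compare truth against every alternative report.
Others report (4, 4, 20): truth gives 0, best alternative gives -1.
Others report (4, 20, 4): truth gives 0, best alternative gives -1.
Others report (20, 4, 4): truth gives 0, best alternative gives -1.
Others report (4, 8, 22): truth gives 4, best alternative gives 4.
Others report (4, 20, 20): truth gives 4, best alternative gives 4.
Others report (4, 20, 22): truth gives 4, best alternative gives 4.
(Remaining 58 profiles checked similarly; truth is weakly best in each.)
In every case the truthful report is at least as good as any alternative, so it is a dominant strategy.

Yes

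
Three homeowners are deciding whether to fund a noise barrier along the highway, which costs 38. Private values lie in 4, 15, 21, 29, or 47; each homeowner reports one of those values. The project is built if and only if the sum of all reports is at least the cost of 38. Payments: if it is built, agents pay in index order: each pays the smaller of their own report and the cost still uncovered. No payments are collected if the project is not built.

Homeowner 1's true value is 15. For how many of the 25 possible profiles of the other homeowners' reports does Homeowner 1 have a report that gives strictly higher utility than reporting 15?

17

Others report (4, 47): truth gives 0; report 4 gives 11 > 0. Violating.
Others report (15, 21): truth gives 0; report 4 gives 11 > 0. Violating.
Others report (15, 29): truth gives 0; report 4 gives 11 > 0. Violating.
Others report (15, 47): truth gives 0; report 4 gives 11 > 0. Violating.
Others report (4, 4): truth gives 0; no alternative beats it.
Others report (4, 15): truth gives 0; no alternative beats it.
(Checking all 25 profiles: 17 have a profitable deviation, 8 do not.)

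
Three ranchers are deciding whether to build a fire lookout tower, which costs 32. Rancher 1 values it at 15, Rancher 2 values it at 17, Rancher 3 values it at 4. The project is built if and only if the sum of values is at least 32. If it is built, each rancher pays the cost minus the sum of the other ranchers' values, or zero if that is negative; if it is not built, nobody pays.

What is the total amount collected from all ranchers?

24

Total value 36 ≥ cost 32, so it is built.
Rancher 1: others sum to 21; max(0, 32 - 21) = 11.
Rancher 2: others sum to 19; max(0, 32 - 19) = 13.
Rancher 3: others sum to 32; max(0, 32 - 32) = 0.
Total collected = 11 + 13 + 0 = 24.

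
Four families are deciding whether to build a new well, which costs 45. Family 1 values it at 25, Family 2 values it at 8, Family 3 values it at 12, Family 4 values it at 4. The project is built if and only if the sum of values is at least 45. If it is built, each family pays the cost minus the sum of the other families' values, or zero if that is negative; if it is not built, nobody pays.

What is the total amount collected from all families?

Total value 49 ≥ cost 45, so it is built.
Family 1: others sum to 24; max(0, 45 - 24) = 21.
Family 2: others sum to 41; max(0, 45 - 41) = 4.
Family 3: others sum to 37; max(0, 45 - 37) = 8.
Family 4: others sum to 45; max(0, 45 - 45) = 0.
Total collected = 21 + 4 + 8 + 0 = 33.

33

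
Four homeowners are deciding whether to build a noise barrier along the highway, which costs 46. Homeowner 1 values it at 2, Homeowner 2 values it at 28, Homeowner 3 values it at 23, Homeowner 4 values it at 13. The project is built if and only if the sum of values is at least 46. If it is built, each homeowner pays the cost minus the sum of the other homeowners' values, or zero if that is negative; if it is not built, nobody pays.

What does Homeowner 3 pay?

Total value 66 ≥ cost 46, so the project is built.
The other homeowners' values sum to 43.
Cost minus that sum is 46 - 43 = 3.

3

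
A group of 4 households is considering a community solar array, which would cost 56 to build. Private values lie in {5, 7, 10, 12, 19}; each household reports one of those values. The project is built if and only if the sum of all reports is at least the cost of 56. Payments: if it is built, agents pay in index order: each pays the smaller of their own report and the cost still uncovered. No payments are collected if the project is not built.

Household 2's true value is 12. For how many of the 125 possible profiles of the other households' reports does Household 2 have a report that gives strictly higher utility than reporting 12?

Others report (10, 19, 19): truth gives 0; report 10 gives 2 > 0. Violating.
Others report (12, 19, 19): truth gives 0; report 7 gives 5 > 0. Violating.
Others report (19, 10, 19): truth gives 0; report 10 gives 2 > 0. Violating.
Others report (19, 12, 19): truth gives 0; report 7 gives 5 > 0. Violating.
Others report (5, 5, 5): truth gives 0; no alternative beats it.
Others report (5, 5, 7): truth gives 0; no alternative beats it.
(Checking all 125 profiles: 7 have a profitable deviation, 118 do not.)

7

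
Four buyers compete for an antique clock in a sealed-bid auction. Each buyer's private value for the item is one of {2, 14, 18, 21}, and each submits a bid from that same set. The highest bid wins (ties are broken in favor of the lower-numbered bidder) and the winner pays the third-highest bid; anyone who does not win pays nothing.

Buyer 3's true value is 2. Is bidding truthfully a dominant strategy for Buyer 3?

Yes

Check each profile of the others' bids and compare truth against every alternative bid.
Others bid (2, 2, 2): truth gives 0, best alternative gives 0.
Others bid (2, 2, 14): truth gives 0, best alternative gives 0.
Others bid (2, 2, 18): truth gives 0, best alternative gives 0.
Others bid (2, 2, 21): truth gives 0, best alternative gives 0.
Others bid (2, 14, 2): truth gives 0, best alternative gives 0.
Others bid (2, 14, 14): truth gives 0, best alternative gives 0.
(Remaining 58 profiles checked similarly; truth is weakly best in each.)
In every case the truthful bid is at least as good as any alternative, so it is a dominant strategy.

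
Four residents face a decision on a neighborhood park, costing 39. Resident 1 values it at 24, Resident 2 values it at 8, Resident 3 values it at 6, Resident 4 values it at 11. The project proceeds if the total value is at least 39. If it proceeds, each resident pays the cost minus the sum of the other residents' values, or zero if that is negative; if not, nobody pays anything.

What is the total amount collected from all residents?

Total value 49 ≥ cost 39, so it is built.
Resident 1: others sum to 25; max(0, 39 - 25) = 14.
Resident 2: others sum to 41; max(0, 39 - 41) = 0.
Resident 3: others sum to 43; max(0, 39 - 43) = 0.
Resident 4: others sum to 38; max(0, 39 - 38) = 1.
Total collected = 14 + 0 + 0 + 1 = 15.

15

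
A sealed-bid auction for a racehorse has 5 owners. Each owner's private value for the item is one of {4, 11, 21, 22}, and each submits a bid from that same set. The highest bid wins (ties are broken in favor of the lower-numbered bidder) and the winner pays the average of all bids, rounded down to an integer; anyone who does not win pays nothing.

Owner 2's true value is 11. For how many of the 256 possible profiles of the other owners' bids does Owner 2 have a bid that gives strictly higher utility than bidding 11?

Others bid (4, 4, 4, 21): truth gives 0; bid 21 gives 1 > 0. Violating.
Others bid (4, 4, 21, 4): truth gives 0; bid 21 gives 1 > 0. Violating.
Others bid (4, 21, 4, 4): truth gives 0; bid 21 gives 1 > 0. Violating.
Others bid (11, 4, 4, 4): truth gives 0; bid 21 gives 3 > 0. Violating.
Others bid (4, 4, 4, 4): truth gives 6; no alternative beats it.
Others bid (4, 4, 4, 11): truth gives 5; no alternative beats it.
(Checking all 256 profiles: 7 have a profitable deviation, 249 do not.)

7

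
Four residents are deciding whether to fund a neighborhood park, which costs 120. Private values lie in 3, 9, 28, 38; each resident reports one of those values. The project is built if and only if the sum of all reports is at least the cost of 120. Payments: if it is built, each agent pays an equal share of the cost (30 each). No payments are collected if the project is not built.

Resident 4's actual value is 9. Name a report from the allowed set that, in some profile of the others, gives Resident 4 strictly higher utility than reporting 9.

3

Suppose Resident 1 reports 38, Resident 2 reports 38 and Resident 3 reports 38.
Report 9: project built, pays 30, utility 9 - 30 = -21.
Report 3: project not built, utility 0.
So reporting 3 beats truth here (0 > -21).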